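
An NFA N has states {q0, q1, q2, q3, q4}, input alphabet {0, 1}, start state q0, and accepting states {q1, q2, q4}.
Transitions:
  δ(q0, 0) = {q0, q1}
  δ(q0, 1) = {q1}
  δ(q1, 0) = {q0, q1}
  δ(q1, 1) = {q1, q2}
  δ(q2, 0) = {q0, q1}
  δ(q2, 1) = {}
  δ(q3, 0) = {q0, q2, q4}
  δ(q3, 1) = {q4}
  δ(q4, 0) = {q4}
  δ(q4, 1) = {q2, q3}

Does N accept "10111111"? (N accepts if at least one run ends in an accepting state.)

accepted

Start: {q0}
read 1: {q1}
read 0: {q0, q1}
read 1: {q1, q2}
read 1: {q1, q2}
read 1: {q1, q2}
read 1: {q1, q2}
read 1: {q1, q2}
read 1: {q1, q2}
Reachable ∩ accepting = {q1, q2} — nonempty.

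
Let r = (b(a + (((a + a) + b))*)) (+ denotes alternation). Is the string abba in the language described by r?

No split of abba into u·v has b matching u and (a+(((a+a)+b))*) matching v.

no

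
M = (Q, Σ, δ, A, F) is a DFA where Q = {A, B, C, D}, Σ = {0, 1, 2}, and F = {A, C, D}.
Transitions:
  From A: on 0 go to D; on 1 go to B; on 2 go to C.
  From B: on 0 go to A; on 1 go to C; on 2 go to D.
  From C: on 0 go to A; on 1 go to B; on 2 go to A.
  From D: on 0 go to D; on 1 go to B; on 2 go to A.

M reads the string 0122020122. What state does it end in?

A

A --0--> D
D --1--> B
B --2--> D
D --2--> A
A --0--> D
D --2--> A
A --0--> D
D --1--> B
B --2--> D
D --2--> A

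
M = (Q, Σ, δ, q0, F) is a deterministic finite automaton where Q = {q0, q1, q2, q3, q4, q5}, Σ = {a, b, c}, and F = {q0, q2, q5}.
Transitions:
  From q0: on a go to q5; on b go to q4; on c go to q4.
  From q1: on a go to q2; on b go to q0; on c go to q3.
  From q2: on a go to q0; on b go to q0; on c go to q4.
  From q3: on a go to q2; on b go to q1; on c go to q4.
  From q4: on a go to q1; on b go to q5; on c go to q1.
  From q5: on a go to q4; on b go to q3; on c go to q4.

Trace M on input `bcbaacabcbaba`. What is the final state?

q0 --b--> q4
q4 --c--> q1
q1 --b--> q0
q0 --a--> q5
q5 --a--> q4
q4 --c--> q1
q1 --a--> q2
q2 --b--> q0
q0 --c--> q4
q4 --b--> q5
q5 --a--> q4
q4 --b--> q5
q5 --a--> q4

q4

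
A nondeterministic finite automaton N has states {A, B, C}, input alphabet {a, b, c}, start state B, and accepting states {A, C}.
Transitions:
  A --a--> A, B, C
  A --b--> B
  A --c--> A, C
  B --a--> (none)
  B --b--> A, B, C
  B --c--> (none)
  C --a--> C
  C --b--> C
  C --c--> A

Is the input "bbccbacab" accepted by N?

Start: {B}
read b: {A, B, C}
read b: {A, B, C}
read c: {A, C}
read c: {A, C}
read b: {B, C}
read a: {C}
read c: {A}
read a: {A, B, C}
read b: {A, B, C}
Reachable ∩ accepting = {A, C} — nonempty.

accepted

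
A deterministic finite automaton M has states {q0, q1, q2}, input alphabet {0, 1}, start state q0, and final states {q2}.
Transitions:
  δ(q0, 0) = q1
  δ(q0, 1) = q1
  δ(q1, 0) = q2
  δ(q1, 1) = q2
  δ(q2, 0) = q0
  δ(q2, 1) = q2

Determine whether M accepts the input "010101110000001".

q0 --0--> q1
q1 --1--> q2
q2 --0--> q0
q0 --1--> q1
q1 --0--> q2
q2 --1--> q2
q2 --1--> q2
q2 --1--> q2
q2 --0--> q0
q0 --0--> q1
q1 --0--> q2
q2 --0--> q0
q0 --0--> q1
q1 --0--> q2
q2 --1--> q2
End in state q2, which is an accepting state.

accepted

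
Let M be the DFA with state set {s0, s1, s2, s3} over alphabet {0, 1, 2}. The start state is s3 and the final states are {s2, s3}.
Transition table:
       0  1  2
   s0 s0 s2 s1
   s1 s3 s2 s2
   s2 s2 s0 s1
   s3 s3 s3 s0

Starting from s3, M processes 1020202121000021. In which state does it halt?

s3 --1--> s3
s3 --0--> s3
s3 --2--> s0
s0 --0--> s0
s0 --2--> s1
s1 --0--> s3
s3 --2--> s0
s0 --1--> s2
s2 --2--> s1
s1 --1--> s2
s2 --0--> s2
s2 --0--> s2
s2 --0--> s2
s2 --0--> s2
s2 --2--> s1
s1 --1--> s2

s2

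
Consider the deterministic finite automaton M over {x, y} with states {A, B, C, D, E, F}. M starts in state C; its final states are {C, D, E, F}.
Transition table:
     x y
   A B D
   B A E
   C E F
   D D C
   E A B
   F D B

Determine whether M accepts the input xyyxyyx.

C --x--> E
E --y--> B
B --y--> E
E --x--> A
A --y--> D
D --y--> C
C --x--> E
End in state E, which is an accepting state.

accepted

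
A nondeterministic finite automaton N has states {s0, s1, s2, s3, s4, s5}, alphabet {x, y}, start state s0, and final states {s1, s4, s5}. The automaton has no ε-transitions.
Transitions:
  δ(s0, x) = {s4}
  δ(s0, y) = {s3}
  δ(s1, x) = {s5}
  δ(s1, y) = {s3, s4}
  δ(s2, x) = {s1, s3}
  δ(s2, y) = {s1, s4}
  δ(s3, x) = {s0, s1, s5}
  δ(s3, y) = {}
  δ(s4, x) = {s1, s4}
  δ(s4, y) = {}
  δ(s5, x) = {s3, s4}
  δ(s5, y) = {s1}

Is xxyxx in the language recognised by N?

Start: {s0}
read x: {s4}
read x: {s1, s4}
read y: {s3, s4}
read x: {s0, s1, s4, s5}
read x: {s1, s3, s4, s5}
Reachable ∩ accepting = {s1, s4, s5} — nonempty.

accepted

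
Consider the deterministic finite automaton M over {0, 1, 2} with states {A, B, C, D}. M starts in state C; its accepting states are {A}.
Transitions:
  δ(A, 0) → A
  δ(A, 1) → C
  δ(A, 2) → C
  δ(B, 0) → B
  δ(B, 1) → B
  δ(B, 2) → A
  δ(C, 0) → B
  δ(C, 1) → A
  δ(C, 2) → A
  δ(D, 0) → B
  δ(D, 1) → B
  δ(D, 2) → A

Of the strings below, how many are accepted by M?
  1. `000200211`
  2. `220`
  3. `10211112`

1

`000200211`: rejected
`220`: rejected
`10211112`: accepted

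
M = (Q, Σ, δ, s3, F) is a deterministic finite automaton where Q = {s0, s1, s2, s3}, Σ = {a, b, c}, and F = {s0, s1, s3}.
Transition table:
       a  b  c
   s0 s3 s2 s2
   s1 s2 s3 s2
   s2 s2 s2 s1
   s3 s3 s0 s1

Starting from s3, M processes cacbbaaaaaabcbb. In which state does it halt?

s2

s3 --c--> s1
s1 --a--> s2
s2 --c--> s1
s1 --b--> s3
s3 --b--> s0
s0 --a--> s3
s3 --a--> s3
s3 --a--> s3
s3 --a--> s3
s3 --a--> s3
s3 --a--> s3
s3 --b--> s0
s0 --c--> s2
s2 --b--> s2
s2 --b--> s2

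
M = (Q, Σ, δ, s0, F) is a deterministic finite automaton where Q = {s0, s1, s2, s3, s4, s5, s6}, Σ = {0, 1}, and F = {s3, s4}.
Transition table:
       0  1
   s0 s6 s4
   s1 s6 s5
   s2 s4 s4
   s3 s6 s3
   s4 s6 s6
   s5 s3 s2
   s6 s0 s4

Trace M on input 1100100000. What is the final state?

s6

s0 --1--> s4
s4 --1--> s6
s6 --0--> s0
s0 --0--> s6
s6 --1--> s4
s4 --0--> s6
s6 --0--> s0
s0 --0--> s6
s6 --0--> s0
s0 --0--> s6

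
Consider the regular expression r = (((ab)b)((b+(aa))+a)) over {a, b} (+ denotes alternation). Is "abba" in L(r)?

yes

Split as abb·a: ((ab)b) matches abb and ((b+(aa))+a) matches a.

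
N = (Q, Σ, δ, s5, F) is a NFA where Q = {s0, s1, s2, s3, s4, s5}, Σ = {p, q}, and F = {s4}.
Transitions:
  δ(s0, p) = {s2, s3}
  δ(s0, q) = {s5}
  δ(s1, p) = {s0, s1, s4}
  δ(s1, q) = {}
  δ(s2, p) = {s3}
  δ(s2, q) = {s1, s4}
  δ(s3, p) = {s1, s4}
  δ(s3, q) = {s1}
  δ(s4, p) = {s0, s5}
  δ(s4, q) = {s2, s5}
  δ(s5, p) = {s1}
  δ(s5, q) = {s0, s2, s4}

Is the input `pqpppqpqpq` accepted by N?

Start: {s5}
read p: {s1}
read q: {}
The reachable set is empty and stays empty for the remaining 8 symbols.
Reachable ∩ accepting = {} — empty.

rejected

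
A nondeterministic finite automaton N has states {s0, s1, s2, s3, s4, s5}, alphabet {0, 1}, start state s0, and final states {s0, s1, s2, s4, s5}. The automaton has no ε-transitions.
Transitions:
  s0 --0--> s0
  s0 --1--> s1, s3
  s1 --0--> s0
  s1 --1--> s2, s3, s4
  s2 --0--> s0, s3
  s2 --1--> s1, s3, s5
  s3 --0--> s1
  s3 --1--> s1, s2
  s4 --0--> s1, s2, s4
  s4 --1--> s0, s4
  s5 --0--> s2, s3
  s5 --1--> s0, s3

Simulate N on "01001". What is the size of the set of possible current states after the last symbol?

2

Start: {s0}
read 0: {s0}
read 1: {s1, s3}
read 0: {s0, s1}
read 0: {s0}
read 1: {s1, s3}
Final reachable set {s1, s3} has 2 states.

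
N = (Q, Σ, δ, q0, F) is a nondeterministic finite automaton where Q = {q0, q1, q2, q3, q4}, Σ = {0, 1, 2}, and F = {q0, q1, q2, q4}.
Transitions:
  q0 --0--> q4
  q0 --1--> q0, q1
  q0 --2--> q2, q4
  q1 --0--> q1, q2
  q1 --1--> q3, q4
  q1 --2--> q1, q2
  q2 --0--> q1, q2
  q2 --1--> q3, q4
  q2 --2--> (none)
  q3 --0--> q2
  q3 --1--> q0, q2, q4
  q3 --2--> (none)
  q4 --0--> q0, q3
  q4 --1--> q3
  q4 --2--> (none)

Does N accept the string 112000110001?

accepted

Start: {q0}
read 1: {q0, q1}
read 1: {q0, q1, q3, q4}
read 2: {q1, q2, q4}
read 0: {q0, q1, q2, q3}
read 0: {q1, q2, q4}
read 0: {q0, q1, q2, q3}
read 1: {q0, q1, q2, q3, q4}
read 1: {q0, q1, q2, q3, q4}
read 0: {q0, q1, q2, q3, q4}
read 0: {q0, q1, q2, q3, q4}
read 0: {q0, q1, q2, q3, q4}
read 1: {q0, q1, q2, q3, q4}
Reachable ∩ accepting = {q0, q1, q2, q4} — nonempty.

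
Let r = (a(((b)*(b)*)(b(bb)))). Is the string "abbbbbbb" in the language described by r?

Split as a·bbbbbbb: a matches a and (((b)*(b)*)(b(bb))) matches bbbbbbb.

yes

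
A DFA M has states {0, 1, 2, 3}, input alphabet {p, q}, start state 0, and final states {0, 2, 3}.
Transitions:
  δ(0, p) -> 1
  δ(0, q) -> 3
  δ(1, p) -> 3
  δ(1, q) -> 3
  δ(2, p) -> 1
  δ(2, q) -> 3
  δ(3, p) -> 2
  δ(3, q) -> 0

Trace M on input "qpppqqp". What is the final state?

2

0 --q--> 3
3 --p--> 2
2 --p--> 1
1 --p--> 3
3 --q--> 0
0 --q--> 3
3 --p--> 2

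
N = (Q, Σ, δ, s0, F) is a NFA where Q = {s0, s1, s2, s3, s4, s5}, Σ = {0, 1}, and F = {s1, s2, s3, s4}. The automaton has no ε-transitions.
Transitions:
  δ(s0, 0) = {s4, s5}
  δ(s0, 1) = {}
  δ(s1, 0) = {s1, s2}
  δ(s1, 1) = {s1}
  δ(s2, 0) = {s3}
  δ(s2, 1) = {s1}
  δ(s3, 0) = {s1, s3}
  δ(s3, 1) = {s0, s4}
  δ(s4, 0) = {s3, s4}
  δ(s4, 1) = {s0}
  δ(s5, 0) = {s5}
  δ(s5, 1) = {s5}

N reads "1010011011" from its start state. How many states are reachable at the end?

Start: {s0}
read 1: {}
The reachable set is empty and stays empty for the remaining 9 symbols.
Final reachable set {} has 0 states.

0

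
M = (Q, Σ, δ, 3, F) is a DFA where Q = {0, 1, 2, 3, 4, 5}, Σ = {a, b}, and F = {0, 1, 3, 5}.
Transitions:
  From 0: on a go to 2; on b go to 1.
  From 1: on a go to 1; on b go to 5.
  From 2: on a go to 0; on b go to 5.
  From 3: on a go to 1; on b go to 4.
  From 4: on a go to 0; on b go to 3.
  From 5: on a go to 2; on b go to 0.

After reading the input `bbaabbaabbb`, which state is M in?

0

3 --b--> 4
4 --b--> 3
3 --a--> 1
1 --a--> 1
1 --b--> 5
5 --b--> 0
0 --a--> 2
2 --a--> 0
0 --b--> 1
1 --b--> 5
5 --b--> 0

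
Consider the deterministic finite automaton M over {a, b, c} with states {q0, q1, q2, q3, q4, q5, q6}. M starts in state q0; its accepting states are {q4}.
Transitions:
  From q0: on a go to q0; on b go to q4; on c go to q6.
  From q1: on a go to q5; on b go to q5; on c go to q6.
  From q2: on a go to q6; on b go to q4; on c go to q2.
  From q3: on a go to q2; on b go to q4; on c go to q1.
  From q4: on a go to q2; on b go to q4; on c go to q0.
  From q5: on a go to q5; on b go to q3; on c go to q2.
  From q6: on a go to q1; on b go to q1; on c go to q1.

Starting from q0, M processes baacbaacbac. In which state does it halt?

q2

q0 --b--> q4
q4 --a--> q2
q2 --a--> q6
q6 --c--> q1
q1 --b--> q5
q5 --a--> q5
q5 --a--> q5
q5 --c--> q2
q2 --b--> q4
q4 --a--> q2
q2 --c--> q2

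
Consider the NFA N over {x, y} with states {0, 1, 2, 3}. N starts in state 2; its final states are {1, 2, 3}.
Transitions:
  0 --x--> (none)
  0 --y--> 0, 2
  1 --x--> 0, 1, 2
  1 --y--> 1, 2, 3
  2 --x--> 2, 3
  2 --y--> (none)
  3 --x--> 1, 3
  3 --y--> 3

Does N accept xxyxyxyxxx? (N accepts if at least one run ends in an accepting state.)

accepted

Start: {2}
read x: {2, 3}
read x: {1, 2, 3}
read y: {1, 2, 3}
read x: {0, 1, 2, 3}
read y: {0, 1, 2, 3}
read x: {0, 1, 2, 3}
read y: {0, 1, 2, 3}
read x: {0, 1, 2, 3}
read x: {0, 1, 2, 3}
read x: {0, 1, 2, 3}
Reachable ∩ accepting = {1, 2, 3} — nonempty.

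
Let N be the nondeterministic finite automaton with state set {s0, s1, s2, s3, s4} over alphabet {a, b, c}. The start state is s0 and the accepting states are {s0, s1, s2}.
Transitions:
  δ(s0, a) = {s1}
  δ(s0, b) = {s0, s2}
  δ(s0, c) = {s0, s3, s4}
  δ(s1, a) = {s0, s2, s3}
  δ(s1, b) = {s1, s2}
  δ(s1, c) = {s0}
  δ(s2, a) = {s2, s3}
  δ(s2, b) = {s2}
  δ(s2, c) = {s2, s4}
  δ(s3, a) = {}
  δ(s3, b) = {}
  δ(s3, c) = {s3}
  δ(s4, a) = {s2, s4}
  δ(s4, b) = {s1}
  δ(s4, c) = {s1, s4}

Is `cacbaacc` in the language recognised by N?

Start: {s0}
read c: {s0, s3, s4}
read a: {s1, s2, s4}
read c: {s0, s1, s2, s4}
read b: {s0, s1, s2}
read a: {s0, s1, s2, s3}
read a: {s0, s1, s2, s3}
read c: {s0, s2, s3, s4}
read c: {s0, s1, s2, s3, s4}
Reachable ∩ accepting = {s0, s1, s2} — nonempty.

accepted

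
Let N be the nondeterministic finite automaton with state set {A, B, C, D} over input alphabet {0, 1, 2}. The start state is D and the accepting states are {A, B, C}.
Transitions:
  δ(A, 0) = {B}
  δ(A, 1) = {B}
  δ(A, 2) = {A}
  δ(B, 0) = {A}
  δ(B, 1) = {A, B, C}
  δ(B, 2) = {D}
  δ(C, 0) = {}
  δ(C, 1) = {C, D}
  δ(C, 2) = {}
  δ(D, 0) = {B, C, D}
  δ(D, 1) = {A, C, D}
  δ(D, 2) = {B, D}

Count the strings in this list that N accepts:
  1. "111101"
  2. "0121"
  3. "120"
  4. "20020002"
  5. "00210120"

5

"111101": accepted
"0121": accepted
"120": accepted
"20020002": accepted
"00210120": accepted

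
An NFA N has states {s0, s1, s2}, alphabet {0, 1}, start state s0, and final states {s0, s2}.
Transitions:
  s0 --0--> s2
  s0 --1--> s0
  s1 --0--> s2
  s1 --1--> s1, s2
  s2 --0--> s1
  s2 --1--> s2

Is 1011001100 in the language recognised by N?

Start: {s0}
read 1: {s0}
read 0: {s2}
read 1: {s2}
read 1: {s2}
read 0: {s1}
read 0: {s2}
read 1: {s2}
read 1: {s2}
read 0: {s1}
read 0: {s2}
Reachable ∩ accepting = {s2} — nonempty.

accepted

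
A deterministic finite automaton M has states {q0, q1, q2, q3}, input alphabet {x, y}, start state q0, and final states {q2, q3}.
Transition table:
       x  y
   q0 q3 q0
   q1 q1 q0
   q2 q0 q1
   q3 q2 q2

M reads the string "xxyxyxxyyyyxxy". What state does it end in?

q0 --x--> q3
q3 --x--> q2
q2 --y--> q1
q1 --x--> q1
q1 --y--> q0
q0 --x--> q3
q3 --x--> q2
q2 --y--> q1
q1 --y--> q0
q0 --y--> q0
q0 --y--> q0
q0 --x--> q3
q3 --x--> q2
q2 --y--> q1

q1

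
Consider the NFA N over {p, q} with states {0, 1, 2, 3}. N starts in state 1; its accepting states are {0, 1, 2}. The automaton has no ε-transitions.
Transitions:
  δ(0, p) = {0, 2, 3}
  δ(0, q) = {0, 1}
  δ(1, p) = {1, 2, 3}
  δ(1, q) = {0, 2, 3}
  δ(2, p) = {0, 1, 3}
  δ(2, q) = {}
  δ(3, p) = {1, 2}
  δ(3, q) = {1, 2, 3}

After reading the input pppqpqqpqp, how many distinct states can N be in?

Start: {1}
read p: {1, 2, 3}
read p: {0, 1, 2, 3}
read p: {0, 1, 2, 3}
read q: {0, 1, 2, 3}
read p: {0, 1, 2, 3}
read q: {0, 1, 2, 3}
read q: {0, 1, 2, 3}
read p: {0, 1, 2, 3}
read q: {0, 1, 2, 3}
read p: {0, 1, 2, 3}
Final reachable set {0, 1, 2, 3} has 4 states.

4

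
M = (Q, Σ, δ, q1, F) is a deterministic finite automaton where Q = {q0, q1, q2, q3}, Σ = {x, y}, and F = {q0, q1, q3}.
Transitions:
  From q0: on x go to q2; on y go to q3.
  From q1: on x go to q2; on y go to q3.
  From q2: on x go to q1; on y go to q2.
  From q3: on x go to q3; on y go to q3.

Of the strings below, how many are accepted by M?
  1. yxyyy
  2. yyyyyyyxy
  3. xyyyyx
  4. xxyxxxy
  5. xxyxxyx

5

yxyyy: accepted
yyyyyyyxy: accepted
xyyyyx: accepted
xxyxxxy: accepted
xxyxxyx: accepted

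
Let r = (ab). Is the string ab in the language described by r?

Split as a·b: a matches a and b matches b.

yes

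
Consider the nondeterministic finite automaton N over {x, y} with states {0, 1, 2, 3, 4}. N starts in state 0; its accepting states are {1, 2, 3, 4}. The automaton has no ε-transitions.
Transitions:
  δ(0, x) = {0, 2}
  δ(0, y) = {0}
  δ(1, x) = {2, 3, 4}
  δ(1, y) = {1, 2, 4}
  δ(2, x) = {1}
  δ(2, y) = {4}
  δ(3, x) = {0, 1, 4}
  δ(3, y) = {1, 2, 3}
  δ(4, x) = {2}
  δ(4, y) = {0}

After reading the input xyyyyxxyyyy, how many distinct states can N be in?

Start: {0}
read x: {0, 2}
read y: {0, 4}
read y: {0}
read y: {0}
read y: {0}
read x: {0, 2}
read x: {0, 1, 2}
read y: {0, 1, 2, 4}
read y: {0, 1, 2, 4}
read y: {0, 1, 2, 4}
read y: {0, 1, 2, 4}
Final reachable set {0, 1, 2, 4} has 4 states.

4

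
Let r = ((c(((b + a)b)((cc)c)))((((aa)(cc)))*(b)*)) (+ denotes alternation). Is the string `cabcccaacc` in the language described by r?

yes

Split as cabccc·aacc: (c(((b+a)b)((cc)c))) matches cabccc and ((((aa)(cc)))*(b)*) matches aacc.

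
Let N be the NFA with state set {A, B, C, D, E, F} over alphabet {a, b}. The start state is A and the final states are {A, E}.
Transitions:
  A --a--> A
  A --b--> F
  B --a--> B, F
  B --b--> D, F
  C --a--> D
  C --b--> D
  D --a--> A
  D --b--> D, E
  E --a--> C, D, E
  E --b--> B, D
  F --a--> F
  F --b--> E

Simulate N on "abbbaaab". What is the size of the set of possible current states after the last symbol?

3

Start: {A}
read a: {A}
read b: {F}
read b: {E}
read b: {B, D}
read a: {A, B, F}
read a: {A, B, F}
read a: {A, B, F}
read b: {D, E, F}
Final reachable set {D, E, F} has 3 states.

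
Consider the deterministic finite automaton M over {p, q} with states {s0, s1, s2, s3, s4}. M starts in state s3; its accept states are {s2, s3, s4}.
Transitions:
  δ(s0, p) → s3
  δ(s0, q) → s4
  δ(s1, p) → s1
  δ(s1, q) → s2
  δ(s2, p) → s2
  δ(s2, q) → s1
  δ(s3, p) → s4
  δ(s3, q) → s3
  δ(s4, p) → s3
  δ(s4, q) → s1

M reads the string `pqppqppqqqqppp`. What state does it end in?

s3 --p--> s4
s4 --q--> s1
s1 --p--> s1
s1 --p--> s1
s1 --q--> s2
s2 --p--> s2
s2 --p--> s2
s2 --q--> s1
s1 --q--> s2
s2 --q--> s1
s1 --q--> s2
s2 --p--> s2
s2 --p--> s2
s2 --p--> s2

s2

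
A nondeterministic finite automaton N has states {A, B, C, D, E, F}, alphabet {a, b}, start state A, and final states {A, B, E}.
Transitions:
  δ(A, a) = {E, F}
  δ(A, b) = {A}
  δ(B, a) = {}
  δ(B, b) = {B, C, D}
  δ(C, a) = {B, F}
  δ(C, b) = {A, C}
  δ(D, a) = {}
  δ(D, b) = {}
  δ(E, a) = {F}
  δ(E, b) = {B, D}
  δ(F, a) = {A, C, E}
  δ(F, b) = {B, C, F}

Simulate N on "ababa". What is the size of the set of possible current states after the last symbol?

5

Start: {A}
read a: {E, F}
read b: {B, C, D, F}
read a: {A, B, C, E, F}
read b: {A, B, C, D, F}
read a: {A, B, C, E, F}
Final reachable set {A, B, C, E, F} has 5 states.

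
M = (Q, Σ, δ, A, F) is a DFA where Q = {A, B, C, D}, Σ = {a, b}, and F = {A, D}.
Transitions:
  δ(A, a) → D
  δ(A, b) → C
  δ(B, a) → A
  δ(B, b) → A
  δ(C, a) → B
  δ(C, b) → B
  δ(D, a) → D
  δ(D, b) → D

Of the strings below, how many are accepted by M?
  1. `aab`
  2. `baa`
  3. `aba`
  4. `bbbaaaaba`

`aab`: accepted
`baa`: accepted
`aba`: accepted
`bbbaaaaba`: accepted

4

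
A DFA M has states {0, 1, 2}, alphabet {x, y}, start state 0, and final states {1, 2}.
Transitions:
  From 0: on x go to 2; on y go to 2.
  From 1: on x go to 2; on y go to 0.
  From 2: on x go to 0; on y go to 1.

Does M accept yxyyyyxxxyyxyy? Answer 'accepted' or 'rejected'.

rejected

0 --y--> 2
2 --x--> 0
0 --y--> 2
2 --y--> 1
1 --y--> 0
0 --y--> 2
2 --x--> 0
0 --x--> 2
2 --x--> 0
0 --y--> 2
2 --y--> 1
1 --x--> 2
2 --y--> 1
1 --y--> 0
End in state 0, which is not an accepting state.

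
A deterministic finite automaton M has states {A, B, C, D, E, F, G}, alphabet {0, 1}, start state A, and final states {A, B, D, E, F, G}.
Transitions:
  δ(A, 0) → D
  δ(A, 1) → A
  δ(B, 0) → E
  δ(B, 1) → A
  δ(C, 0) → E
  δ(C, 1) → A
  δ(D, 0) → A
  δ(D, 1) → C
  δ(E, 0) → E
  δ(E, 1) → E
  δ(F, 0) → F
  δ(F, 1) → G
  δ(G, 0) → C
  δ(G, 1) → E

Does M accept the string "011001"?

A --0--> D
D --1--> C
C --1--> A
A --0--> D
D --0--> A
A --1--> A
End in state A, which is an accepting state.

accepted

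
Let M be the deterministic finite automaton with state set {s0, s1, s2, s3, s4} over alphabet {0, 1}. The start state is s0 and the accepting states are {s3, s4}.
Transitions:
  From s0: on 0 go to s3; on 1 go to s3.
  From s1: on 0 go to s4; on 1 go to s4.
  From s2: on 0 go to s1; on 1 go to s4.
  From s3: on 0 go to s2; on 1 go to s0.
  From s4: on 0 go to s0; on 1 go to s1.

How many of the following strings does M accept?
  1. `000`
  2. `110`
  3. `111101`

`000`: rejected
`110`: accepted
`111101`: rejected

1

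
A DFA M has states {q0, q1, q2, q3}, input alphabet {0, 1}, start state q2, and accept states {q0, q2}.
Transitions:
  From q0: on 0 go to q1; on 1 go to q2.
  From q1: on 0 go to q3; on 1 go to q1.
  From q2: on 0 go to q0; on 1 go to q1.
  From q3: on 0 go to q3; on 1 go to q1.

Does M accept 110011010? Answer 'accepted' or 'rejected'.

rejected

q2 --1--> q1
q1 --1--> q1
q1 --0--> q3
q3 --0--> q3
q3 --1--> q1
q1 --1--> q1
q1 --0--> q3
q3 --1--> q1
q1 --0--> q3
End in state q3, which is not an accepting state.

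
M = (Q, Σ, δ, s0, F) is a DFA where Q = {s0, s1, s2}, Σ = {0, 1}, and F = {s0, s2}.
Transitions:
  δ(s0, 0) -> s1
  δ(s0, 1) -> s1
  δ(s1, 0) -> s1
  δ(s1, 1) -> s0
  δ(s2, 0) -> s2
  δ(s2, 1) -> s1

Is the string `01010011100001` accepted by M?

s0 --0--> s1
s1 --1--> s0
s0 --0--> s1
s1 --1--> s0
s0 --0--> s1
s1 --0--> s1
s1 --1--> s0
s0 --1--> s1
s1 --1--> s0
s0 --0--> s1
s1 --0--> s1
s1 --0--> s1
s1 --0--> s1
s1 --1--> s0
End in state s0, which is an accepting state.

accepted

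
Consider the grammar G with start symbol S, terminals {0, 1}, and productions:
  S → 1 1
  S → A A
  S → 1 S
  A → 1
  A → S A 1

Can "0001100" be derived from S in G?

no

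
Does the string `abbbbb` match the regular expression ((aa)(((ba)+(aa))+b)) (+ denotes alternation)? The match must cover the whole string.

No split of abbbbb into u·v has (aa) matching u and (((ba)+(aa))+b) matching v.

no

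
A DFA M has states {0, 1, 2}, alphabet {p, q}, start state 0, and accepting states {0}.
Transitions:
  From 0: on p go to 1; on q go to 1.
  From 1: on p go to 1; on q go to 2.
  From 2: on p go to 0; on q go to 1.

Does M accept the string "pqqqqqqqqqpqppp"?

rejected

0 --p--> 1
1 --q--> 2
2 --q--> 1
1 --q--> 2
2 --q--> 1
1 --q--> 2
2 --q--> 1
1 --q--> 2
2 --q--> 1
1 --q--> 2
2 --p--> 0
0 --q--> 1
1 --p--> 1
1 --p--> 1
1 --p--> 1
End in state 1, which is not an accepting state.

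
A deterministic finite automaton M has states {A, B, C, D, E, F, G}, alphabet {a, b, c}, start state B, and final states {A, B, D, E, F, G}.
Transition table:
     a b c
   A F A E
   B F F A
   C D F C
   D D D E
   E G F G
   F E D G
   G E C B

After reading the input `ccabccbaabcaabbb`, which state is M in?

D

B --c--> A
A --c--> E
E --a--> G
G --b--> C
C --c--> C
C --c--> C
C --b--> F
F --a--> E
E --a--> G
G --b--> C
C --c--> C
C --a--> D
D --a--> D
D --b--> D
D --b--> D
D --b--> D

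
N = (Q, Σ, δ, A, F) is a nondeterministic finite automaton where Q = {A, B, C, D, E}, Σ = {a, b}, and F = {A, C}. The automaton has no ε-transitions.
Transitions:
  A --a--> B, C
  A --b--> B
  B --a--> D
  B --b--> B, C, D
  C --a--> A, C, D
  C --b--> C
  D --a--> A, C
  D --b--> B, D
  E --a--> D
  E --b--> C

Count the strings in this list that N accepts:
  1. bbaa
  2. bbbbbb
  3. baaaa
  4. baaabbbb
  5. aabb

5

bbaa: accepted
bbbbbb: accepted
baaaa: accepted
baaabbbb: accepted
aabb: accepted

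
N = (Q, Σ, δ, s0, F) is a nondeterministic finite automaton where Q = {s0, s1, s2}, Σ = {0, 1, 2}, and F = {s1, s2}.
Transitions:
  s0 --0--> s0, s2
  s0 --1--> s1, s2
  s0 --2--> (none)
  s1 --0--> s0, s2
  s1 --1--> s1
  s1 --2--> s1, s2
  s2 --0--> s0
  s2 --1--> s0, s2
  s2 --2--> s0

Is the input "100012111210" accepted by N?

accepted

Start: {s0}
read 1: {s1, s2}
read 0: {s0, s2}
read 0: {s0, s2}
read 0: {s0, s2}
read 1: {s0, s1, s2}
read 2: {s0, s1, s2}
read 1: {s0, s1, s2}
read 1: {s0, s1, s2}
read 1: {s0, s1, s2}
read 2: {s0, s1, s2}
read 1: {s0, s1, s2}
read 0: {s0, s2}
Reachable ∩ accepting = {s2} — nonempty.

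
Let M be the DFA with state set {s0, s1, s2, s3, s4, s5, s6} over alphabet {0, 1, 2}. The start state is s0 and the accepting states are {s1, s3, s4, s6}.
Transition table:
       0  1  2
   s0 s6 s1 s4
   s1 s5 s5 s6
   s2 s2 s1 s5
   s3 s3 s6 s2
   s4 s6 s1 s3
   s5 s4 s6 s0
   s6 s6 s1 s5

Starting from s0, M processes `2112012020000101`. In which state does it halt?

s0 --2--> s4
s4 --1--> s1
s1 --1--> s5
s5 --2--> s0
s0 --0--> s6
s6 --1--> s1
s1 --2--> s6
s6 --0--> s6
s6 --2--> s5
s5 --0--> s4
s4 --0--> s6
s6 --0--> s6
s6 --0--> s6
s6 --1--> s1
s1 --0--> s5
s5 --1--> s6

s6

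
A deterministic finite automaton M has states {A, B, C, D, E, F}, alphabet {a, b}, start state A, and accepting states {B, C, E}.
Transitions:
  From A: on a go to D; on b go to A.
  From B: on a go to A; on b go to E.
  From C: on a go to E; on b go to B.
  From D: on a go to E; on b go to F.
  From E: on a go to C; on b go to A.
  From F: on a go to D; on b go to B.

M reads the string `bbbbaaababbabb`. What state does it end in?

B

A --b--> A
A --b--> A
A --b--> A
A --b--> A
A --a--> D
D --a--> E
E --a--> C
C --b--> B
B --a--> A
A --b--> A
A --b--> A
A --a--> D
D --b--> F
F --b--> B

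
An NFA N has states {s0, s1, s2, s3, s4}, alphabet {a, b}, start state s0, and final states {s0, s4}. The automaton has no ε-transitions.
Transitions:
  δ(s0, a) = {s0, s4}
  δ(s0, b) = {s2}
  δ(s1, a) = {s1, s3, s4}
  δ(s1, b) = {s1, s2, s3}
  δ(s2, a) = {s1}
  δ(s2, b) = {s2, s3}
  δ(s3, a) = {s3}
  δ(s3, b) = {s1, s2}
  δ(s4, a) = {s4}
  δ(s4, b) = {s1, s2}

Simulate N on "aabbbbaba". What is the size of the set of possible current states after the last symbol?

3

Start: {s0}
read a: {s0, s4}
read a: {s0, s4}
read b: {s1, s2}
read b: {s1, s2, s3}
read b: {s1, s2, s3}
read b: {s1, s2, s3}
read a: {s1, s3, s4}
read b: {s1, s2, s3}
read a: {s1, s3, s4}
Final reachable set {s1, s3, s4} has 3 states.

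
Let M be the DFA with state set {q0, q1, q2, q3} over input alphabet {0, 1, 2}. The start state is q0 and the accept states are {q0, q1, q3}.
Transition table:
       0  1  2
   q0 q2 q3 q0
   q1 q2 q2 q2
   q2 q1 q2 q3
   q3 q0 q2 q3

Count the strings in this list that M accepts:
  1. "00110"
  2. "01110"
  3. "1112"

3

"00110": accepted
"01110": accepted
"1112": accepted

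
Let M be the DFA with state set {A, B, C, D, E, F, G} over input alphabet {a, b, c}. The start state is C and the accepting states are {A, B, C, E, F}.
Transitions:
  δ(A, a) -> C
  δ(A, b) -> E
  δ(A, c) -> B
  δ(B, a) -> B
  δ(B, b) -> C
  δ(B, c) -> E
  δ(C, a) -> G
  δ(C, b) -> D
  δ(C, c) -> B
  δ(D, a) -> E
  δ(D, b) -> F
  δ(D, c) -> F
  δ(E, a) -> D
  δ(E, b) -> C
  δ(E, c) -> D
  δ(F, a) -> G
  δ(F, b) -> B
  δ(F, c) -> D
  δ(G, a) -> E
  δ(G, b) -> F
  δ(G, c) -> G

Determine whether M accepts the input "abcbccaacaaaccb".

accepted

C --a--> G
G --b--> F
F --c--> D
D --b--> F
F --c--> D
D --c--> F
F --a--> G
G --a--> E
E --c--> D
D --a--> E
E --a--> D
D --a--> E
E --c--> D
D --c--> F
F --b--> B
End in state B, which is an accepting state.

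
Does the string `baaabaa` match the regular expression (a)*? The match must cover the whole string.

baaabaa cannot be split into zero or more pieces each matching a.

no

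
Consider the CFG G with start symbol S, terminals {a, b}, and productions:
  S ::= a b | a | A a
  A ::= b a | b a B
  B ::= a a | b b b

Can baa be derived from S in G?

yes

S ⇒ Aa ⇒ baa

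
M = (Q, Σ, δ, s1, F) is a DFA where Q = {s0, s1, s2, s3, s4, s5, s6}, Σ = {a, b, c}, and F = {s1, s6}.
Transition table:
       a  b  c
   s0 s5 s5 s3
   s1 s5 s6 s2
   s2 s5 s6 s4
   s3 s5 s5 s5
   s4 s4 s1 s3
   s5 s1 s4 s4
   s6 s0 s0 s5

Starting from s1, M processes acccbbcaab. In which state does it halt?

s6

s1 --a--> s5
s5 --c--> s4
s4 --c--> s3
s3 --c--> s5
s5 --b--> s4
s4 --b--> s1
s1 --c--> s2
s2 --a--> s5
s5 --a--> s1
s1 --b--> s6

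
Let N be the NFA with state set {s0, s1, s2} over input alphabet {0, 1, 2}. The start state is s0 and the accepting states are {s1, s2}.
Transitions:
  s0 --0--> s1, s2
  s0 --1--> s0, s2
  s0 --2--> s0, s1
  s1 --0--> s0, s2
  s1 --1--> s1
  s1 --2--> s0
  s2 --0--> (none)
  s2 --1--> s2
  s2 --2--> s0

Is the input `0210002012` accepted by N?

Start: {s0}
read 0: {s1, s2}
read 2: {s0}
read 1: {s0, s2}
read 0: {s1, s2}
read 0: {s0, s2}
read 0: {s1, s2}
read 2: {s0}
read 0: {s1, s2}
read 1: {s1, s2}
read 2: {s0}
Reachable ∩ accepting = {} — empty.

rejected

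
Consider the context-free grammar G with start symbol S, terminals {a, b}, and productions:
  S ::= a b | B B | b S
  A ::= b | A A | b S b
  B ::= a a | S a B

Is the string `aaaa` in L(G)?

S ⇒ BB ⇒ aaB ⇒ aaaa

yes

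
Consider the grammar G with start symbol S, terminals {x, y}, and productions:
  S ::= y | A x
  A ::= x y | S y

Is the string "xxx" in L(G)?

no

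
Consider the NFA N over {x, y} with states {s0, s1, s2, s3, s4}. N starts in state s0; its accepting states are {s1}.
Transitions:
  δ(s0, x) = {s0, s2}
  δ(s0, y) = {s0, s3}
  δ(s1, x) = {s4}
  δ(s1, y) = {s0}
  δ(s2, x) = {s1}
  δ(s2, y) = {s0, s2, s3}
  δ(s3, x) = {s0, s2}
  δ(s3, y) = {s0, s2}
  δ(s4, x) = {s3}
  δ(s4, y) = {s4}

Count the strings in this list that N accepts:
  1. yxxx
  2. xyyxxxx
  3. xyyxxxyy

yxxx: accepted
xyyxxxx: accepted
xyyxxxyy: rejected

2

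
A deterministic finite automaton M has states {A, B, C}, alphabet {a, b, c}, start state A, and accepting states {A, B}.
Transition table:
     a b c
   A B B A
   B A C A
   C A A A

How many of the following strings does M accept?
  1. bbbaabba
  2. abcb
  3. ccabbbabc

bbbaabba: accepted
abcb: accepted
ccabbbabc: accepted

3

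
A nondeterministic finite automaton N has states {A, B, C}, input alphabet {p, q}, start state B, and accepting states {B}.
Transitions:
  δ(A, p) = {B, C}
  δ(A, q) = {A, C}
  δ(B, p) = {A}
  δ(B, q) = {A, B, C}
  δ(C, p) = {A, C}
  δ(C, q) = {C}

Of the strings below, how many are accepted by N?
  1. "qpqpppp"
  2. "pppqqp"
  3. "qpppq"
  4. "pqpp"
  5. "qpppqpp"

5

"qpqpppp": accepted
"pppqqp": accepted
"qpppq": accepted
"pqpp": accepted
"qpppqpp": accepted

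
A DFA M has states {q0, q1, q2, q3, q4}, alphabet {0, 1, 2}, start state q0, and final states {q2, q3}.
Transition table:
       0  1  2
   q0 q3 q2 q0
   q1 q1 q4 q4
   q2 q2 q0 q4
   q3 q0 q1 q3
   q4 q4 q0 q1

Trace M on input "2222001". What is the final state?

q0 --2--> q0
q0 --2--> q0
q0 --2--> q0
q0 --2--> q0
q0 --0--> q3
q3 --0--> q0
q0 --1--> q2

q2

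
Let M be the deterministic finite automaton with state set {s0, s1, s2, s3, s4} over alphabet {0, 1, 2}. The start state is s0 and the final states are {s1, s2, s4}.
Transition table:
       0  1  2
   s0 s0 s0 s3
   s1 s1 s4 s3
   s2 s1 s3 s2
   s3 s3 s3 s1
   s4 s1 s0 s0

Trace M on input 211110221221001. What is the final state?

s3

s0 --2--> s3
s3 --1--> s3
s3 --1--> s3
s3 --1--> s3
s3 --1--> s3
s3 --0--> s3
s3 --2--> s1
s1 --2--> s3
s3 --1--> s3
s3 --2--> s1
s1 --2--> s3
s3 --1--> s3
s3 --0--> s3
s3 --0--> s3
s3 --1--> s3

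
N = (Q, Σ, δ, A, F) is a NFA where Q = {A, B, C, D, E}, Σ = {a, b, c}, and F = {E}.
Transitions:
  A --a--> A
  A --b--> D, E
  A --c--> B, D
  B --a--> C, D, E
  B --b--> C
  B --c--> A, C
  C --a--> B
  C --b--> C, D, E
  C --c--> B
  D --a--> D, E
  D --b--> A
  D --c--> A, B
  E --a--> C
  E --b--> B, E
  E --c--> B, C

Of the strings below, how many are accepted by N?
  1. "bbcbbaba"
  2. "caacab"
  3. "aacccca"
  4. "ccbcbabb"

"bbcbbaba": accepted
"caacab": accepted
"aacccca": accepted
"ccbcbabb": accepted

4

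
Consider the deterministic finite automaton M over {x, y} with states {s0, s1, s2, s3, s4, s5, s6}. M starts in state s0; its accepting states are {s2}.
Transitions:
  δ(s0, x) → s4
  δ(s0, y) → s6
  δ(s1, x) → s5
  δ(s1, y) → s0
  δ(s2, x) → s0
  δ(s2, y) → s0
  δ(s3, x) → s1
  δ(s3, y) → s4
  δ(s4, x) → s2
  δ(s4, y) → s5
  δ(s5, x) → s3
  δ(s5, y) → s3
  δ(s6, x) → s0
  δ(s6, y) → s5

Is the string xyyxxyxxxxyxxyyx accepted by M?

s0 --x--> s4
s4 --y--> s5
s5 --y--> s3
s3 --x--> s1
s1 --x--> s5
s5 --y--> s3
s3 --x--> s1
s1 --x--> s5
s5 --x--> s3
s3 --x--> s1
s1 --y--> s0
s0 --x--> s4
s4 --x--> s2
s2 --y--> s0
s0 --y--> s6
s6 --x--> s0
End in state s0, which is not an accepting state.

rejected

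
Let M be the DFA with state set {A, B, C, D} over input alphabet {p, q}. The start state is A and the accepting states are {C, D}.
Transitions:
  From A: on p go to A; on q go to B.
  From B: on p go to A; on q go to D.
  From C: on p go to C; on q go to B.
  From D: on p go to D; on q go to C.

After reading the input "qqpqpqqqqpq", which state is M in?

B

A --q--> B
B --q--> D
D --p--> D
D --q--> C
C --p--> C
C --q--> B
B --q--> D
D --q--> C
C --q--> B
B --p--> A
A --q--> B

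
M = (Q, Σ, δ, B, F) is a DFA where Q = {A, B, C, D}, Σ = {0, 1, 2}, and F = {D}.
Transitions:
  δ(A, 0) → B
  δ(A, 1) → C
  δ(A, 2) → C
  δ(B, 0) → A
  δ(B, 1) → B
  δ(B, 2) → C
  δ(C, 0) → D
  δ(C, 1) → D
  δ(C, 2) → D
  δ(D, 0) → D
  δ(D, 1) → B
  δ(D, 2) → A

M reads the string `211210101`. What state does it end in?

B --2--> C
C --1--> D
D --1--> B
B --2--> C
C --1--> D
D --0--> D
D --1--> B
B --0--> A
A --1--> C

C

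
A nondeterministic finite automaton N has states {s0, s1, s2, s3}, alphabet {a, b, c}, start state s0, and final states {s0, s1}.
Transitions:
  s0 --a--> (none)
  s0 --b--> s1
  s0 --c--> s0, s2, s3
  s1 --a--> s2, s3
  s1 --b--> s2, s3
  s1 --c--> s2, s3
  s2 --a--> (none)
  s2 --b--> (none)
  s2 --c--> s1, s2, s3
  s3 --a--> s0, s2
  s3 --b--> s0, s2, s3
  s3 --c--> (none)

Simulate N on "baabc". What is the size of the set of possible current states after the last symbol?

Start: {s0}
read b: {s1}
read a: {s2, s3}
read a: {s0, s2}
read b: {s1}
read c: {s2, s3}
Final reachable set {s2, s3} has 2 states.

2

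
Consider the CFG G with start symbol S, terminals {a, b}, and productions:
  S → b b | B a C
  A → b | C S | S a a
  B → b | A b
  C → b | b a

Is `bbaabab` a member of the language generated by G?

S ⇒ BaC ⇒ AbaC ⇒ SaabaC ⇒ bbaabaC ⇒ bbaabab

yes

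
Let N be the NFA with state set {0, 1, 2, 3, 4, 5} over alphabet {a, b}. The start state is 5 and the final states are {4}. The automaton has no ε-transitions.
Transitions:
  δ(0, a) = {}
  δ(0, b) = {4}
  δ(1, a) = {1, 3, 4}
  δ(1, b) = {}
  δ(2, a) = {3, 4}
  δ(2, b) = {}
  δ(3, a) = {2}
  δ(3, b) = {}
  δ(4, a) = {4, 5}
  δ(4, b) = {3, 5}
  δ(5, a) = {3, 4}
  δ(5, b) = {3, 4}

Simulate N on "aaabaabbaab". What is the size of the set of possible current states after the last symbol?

Start: {5}
read a: {3, 4}
read a: {2, 4, 5}
read a: {3, 4, 5}
read b: {3, 4, 5}
read a: {2, 3, 4, 5}
read a: {2, 3, 4, 5}
read b: {3, 4, 5}
read b: {3, 4, 5}
read a: {2, 3, 4, 5}
read a: {2, 3, 4, 5}
read b: {3, 4, 5}
Final reachable set {3, 4, 5} has 3 states.

3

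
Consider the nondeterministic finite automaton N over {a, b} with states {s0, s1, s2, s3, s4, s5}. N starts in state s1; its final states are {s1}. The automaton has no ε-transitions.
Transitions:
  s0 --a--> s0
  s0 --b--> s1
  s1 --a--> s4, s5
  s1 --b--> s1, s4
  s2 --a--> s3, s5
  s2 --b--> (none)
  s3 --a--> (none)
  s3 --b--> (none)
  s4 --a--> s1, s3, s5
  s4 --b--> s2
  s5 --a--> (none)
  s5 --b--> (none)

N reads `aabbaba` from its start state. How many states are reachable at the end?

Start: {s1}
read a: {s4, s5}
read a: {s1, s3, s5}
read b: {s1, s4}
read b: {s1, s2, s4}
read a: {s1, s3, s4, s5}
read b: {s1, s2, s4}
read a: {s1, s3, s4, s5}
Final reachable set {s1, s3, s4, s5} has 4 states.

4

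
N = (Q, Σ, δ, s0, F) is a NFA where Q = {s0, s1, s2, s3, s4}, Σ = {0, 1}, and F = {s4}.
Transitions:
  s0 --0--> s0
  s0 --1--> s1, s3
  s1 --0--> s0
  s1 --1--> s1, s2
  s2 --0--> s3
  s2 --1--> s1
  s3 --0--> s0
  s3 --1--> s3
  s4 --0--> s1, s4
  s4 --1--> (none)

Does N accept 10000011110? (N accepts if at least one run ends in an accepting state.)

rejected

Start: {s0}
read 1: {s1, s3}
read 0: {s0}
read 0: {s0}
read 0: {s0}
read 0: {s0}
read 0: {s0}
read 1: {s1, s3}
read 1: {s1, s2, s3}
read 1: {s1, s2, s3}
read 1: {s1, s2, s3}
read 0: {s0, s3}
Reachable ∩ accepting = {} — empty.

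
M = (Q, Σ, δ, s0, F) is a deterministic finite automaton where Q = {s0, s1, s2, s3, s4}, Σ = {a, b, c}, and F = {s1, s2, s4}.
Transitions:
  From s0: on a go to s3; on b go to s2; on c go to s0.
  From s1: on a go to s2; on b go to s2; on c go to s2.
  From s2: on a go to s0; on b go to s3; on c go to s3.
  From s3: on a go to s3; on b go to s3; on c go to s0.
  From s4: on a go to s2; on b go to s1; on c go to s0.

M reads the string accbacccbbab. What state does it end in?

s3

s0 --a--> s3
s3 --c--> s0
s0 --c--> s0
s0 --b--> s2
s2 --a--> s0
s0 --c--> s0
s0 --c--> s0
s0 --c--> s0
s0 --b--> s2
s2 --b--> s3
s3 --a--> s3
s3 --b--> s3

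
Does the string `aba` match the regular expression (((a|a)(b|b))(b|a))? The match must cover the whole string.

yes

Split as ab·a: ((a|a)(b|b)) matches ab and (b|a) matches a.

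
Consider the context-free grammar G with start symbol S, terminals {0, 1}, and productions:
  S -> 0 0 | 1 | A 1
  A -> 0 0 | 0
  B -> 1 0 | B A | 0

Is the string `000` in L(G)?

no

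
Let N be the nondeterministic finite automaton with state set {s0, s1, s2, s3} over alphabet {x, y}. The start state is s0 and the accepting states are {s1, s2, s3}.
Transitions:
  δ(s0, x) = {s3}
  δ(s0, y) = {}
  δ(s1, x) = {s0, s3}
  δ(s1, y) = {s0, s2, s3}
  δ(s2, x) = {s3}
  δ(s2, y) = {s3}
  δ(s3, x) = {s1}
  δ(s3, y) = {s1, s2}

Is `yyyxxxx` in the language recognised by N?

rejected

Start: {s0}
read y: {}
The reachable set is empty and stays empty for the remaining 6 symbols.
Reachable ∩ accepting = {} — empty.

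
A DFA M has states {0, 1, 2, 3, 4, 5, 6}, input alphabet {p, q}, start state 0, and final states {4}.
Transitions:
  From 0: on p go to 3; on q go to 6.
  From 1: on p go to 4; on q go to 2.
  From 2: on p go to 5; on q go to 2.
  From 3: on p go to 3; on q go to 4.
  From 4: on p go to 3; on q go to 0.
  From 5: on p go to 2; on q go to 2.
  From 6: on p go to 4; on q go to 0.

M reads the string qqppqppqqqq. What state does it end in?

0 --q--> 6
6 --q--> 0
0 --p--> 3
3 --p--> 3
3 --q--> 4
4 --p--> 3
3 --p--> 3
3 --q--> 4
4 --q--> 0
0 --q--> 6
6 --q--> 0

0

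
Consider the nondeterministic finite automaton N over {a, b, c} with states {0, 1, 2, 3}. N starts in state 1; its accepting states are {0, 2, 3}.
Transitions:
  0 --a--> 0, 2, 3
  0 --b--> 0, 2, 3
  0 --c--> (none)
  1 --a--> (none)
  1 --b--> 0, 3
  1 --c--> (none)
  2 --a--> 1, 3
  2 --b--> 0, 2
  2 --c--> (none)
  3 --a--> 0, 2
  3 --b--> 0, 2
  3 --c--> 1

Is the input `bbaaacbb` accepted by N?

Start: {1}
read b: {0, 3}
read b: {0, 2, 3}
read a: {0, 1, 2, 3}
read a: {0, 1, 2, 3}
read a: {0, 1, 2, 3}
read c: {1}
read b: {0, 3}
read b: {0, 2, 3}
Reachable ∩ accepting = {0, 2, 3} — nonempty.

accepted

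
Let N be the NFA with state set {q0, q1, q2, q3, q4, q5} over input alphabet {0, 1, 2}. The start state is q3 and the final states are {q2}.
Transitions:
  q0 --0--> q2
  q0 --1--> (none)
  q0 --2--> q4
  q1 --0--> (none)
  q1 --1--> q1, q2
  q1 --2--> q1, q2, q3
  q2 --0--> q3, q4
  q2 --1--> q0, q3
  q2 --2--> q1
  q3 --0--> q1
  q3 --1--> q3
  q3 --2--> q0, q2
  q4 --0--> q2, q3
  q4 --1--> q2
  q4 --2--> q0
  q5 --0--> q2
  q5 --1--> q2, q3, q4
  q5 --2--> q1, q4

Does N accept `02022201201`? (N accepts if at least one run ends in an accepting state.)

accepted

Start: {q3}
read 0: {q1}
read 2: {q1, q2, q3}
read 0: {q1, q3, q4}
read 2: {q0, q1, q2, q3}
read 2: {q0, q1, q2, q3, q4}
read 2: {q0, q1, q2, q3, q4}
read 0: {q1, q2, q3, q4}
read 1: {q0, q1, q2, q3}
read 2: {q0, q1, q2, q3, q4}
read 0: {q1, q2, q3, q4}
read 1: {q0, q1, q2, q3}
Reachable ∩ accepting = {q2} — nonempty.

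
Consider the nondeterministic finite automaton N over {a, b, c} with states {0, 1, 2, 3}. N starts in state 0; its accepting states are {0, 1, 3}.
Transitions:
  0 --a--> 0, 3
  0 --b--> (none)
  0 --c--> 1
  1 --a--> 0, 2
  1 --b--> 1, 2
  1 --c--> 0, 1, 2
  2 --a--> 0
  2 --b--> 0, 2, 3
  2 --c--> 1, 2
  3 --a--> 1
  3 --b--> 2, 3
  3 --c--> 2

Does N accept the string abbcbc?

Start: {0}
read a: {0, 3}
read b: {2, 3}
read b: {0, 2, 3}
read c: {1, 2}
read b: {0, 1, 2, 3}
read c: {0, 1, 2}
Reachable ∩ accepting = {0, 1} — nonempty.

accepted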